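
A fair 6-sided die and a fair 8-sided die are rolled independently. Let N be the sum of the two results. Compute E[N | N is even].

8

P(N is even) = 1/2.
Σ over the event: 2·1/48 + 4·1/16 + 6·5/48 + 8·1/8 + 10·5/48 + 12·1/16 + 14·1/48 = 4.
E[N | N is even] = (4) / (1/2) = 8.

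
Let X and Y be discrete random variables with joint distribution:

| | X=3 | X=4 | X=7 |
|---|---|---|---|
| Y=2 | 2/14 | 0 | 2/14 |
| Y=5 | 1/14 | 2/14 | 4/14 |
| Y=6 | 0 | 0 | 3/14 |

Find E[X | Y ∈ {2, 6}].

41/7

P(Y ∈ {2, 6}) = 1/2.
Σ X·P over the event = 3·(2/14) + 7·(2/14) + 7·(3/14) = 41/14.
E[X | Y ∈ {2, 6}] = (41/14) / (1/2) = 41/7.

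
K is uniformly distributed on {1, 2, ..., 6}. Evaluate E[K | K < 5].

5/2

Given K < 5, K is equally likely to be any of {1, 2, 3, 4}.
E[K | K < 5] = (1 + 2 + 3 + 4) / 4 = 5/2.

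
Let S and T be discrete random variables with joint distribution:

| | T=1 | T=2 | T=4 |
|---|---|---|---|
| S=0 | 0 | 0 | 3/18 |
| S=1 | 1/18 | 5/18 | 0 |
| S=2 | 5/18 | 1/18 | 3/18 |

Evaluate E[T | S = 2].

P(S = 2) = 1/2.
Σ T·P over the event = 1·(5/18) + 2·(1/18) + 4·(3/18) = 19/18.
E[T | S = 2] = (19/18) / (1/2) = 19/9.

19/9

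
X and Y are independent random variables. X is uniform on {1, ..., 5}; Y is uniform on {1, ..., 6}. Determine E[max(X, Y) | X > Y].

P(X > Y) = 1/3.
Summing max(X,Y)·P(x,y) over outcomes with X > Y gives 4/3.
E[max(X, Y) | X > Y] = (4/3) / (1/3) = 4.

4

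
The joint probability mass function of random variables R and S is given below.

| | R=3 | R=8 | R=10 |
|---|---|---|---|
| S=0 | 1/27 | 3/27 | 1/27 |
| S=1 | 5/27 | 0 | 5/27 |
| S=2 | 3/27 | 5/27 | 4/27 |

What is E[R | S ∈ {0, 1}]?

P(S ∈ {0, 1}) = 5/9.
Σ R·P over the event = 3·(1/27) + 3·(5/27) + 8·(3/27) + 10·(1/27) + 10·(5/27) = 34/9.
E[R | S ∈ {0, 1}] = (34/9) / (5/9) = 34/5.

34/5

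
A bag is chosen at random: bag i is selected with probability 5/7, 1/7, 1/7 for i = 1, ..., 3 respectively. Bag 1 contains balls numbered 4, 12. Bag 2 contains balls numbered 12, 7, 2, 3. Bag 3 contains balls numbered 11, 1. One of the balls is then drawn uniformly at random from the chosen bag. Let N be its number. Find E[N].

52/7

E[N | bag 1] = (4+12)/2 = 8.
E[N | bag 2] = (12+7+2+3)/4 = 6.
E[N | bag 3] = (11+1)/2 = 6.
By the law of total expectation,
E[N] = (5/7)·(8) + (1/7)·(6) + (1/7)·(6) = 52/7.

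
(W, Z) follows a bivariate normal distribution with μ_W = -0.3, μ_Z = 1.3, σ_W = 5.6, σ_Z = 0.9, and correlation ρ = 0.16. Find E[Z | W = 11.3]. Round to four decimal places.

For a bivariate normal, E[Z | W=x] = μ_Z + ρ·(σ_Z/σ_W)·(x − μ_W).
E[Z | W=11.3] = 1.3 + (0.16)·(0.9/5.6)·(11.3 − (-0.3)) = 1.3 + (0.025714)·(11.6) = 1.5983.

1.5983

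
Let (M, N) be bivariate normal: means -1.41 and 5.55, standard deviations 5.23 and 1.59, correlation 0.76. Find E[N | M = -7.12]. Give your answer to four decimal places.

For a bivariate normal, E[N | M=x] = μ_N + ρ·(σ_N/σ_M)·(x − μ_M).
E[N | M=-7.12] = 5.55 + (0.76)·(1.59/5.23)·(-7.12 − (-1.41)) = 5.55 + (0.23105)·(-5.71) = 4.2307.

4.2307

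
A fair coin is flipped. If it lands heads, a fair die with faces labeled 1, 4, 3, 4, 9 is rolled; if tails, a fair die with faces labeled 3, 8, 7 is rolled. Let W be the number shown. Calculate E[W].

E[W | heads] = (1+4+3+4+9)/5 = 21/5.
E[W | tails] = (3+8+7)/3 = 6.
E[W] = (1/2)·(21/5) + (1/2)·(6) = 51/10.

51/10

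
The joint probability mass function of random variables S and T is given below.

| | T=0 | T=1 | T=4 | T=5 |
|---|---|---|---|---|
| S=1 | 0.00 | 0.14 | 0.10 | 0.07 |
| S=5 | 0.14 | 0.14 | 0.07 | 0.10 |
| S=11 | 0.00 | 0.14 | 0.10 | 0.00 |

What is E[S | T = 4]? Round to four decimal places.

P(T = 4) = 0.27.
Σ S·P over the event = 1·(0.10) + 5·(0.07) + 11·(0.10) = 1.55.
E[S | T = 4] = (1.55) / (0.27) = 5.7407.

5.7407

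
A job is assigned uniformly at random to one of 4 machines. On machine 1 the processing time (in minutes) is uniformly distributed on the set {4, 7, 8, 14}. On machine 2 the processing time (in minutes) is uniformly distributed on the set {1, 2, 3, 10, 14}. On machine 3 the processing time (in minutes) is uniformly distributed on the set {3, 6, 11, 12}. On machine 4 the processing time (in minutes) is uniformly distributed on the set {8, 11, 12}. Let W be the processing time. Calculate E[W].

391/48

E[W | machine 1] = (4+7+8+14)/4 = 33/4.
E[W | machine 2] = (1+2+3+10+14)/5 = 6.
E[W | machine 3] = (3+6+11+12)/4 = 8.
E[W | machine 4] = (8+11+12)/3 = 31/3.
E[W] = (1/4)·(33/4) + (1/4)·(6) + (1/4)·(8) + (1/4)·(31/3) = 391/48.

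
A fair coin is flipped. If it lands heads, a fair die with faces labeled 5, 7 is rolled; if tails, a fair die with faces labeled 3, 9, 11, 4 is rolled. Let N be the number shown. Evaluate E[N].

E[N | heads] = (5+7)/2 = 6.
E[N | tails] = (3+9+11+4)/4 = 27/4.
E[N] = (1/2)·(6) + (1/2)·(27/4) = 51/8.

51/8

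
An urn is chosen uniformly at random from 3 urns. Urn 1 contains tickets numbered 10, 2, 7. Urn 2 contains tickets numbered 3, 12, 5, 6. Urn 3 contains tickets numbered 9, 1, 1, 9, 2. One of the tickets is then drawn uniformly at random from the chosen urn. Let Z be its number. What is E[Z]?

E[Z | urn 1] = (10+2+7)/3 = 19/3.
E[Z | urn 2] = (3+12+5+6)/4 = 13/2.
E[Z | urn 3] = (9+1+1+9+2)/5 = 22/5.
By the law of total expectation,
E[Z] = (1/3)·(19/3) + (1/3)·(13/2) + (1/3)·(22/5) = 517/90.

517/90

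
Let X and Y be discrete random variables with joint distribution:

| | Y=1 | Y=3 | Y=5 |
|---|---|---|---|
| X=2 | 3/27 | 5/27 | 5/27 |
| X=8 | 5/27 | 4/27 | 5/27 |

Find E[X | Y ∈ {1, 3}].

88/17

P(Y ∈ {1, 3}) = 17/27.
Σ X·P over the event = 2·(3/27) + 2·(5/27) + 8·(5/27) + 8·(4/27) = 88/27.
E[X | Y ∈ {1, 3}] = (88/27) / (17/27) = 88/17.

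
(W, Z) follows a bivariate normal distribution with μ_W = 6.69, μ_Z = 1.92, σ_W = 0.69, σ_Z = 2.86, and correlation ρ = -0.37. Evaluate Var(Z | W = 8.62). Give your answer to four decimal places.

7.0598

The conditional variance in a bivariate normal is σ_Z²(1 − ρ²), independent of x.
Var(Z | W=8.62) = (2.86)²·(1 − (-0.37)²) = 8.1796·0.8631 = 7.0598.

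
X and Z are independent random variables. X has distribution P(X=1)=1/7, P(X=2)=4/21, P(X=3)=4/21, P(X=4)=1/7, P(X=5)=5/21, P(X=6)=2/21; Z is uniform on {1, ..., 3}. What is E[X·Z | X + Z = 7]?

P(X + Z = 7) = 10/63.
Summing XZ·P(x,y) over outcomes with X + Z = 7 gives 14/9.
E[X·Z | X + Z = 7] = (14/9) / (10/63) = 49/5.

49/5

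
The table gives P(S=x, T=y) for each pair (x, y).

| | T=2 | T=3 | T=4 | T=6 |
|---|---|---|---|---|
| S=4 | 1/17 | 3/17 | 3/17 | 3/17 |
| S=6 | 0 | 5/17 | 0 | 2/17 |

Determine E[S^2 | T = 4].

P(T = 4) = 3/17.
Σ S^2·P over the event = 16·(3/17) = 48/17.
E[S^2 | T = 4] = (48/17) / (3/17) = 16.

16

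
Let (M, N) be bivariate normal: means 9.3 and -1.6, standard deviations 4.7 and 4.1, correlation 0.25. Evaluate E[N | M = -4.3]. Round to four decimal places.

The regression of N on M has slope ρ·σ_N/σ_M and passes through (μ_M, μ_N).
E[N | M=-4.3] = -1.6 + (0.25)·(4.1/4.7)·(-4.3 − (9.3)) = -1.6 + (0.21809)·(-13.6) = -4.5660.

-4.5660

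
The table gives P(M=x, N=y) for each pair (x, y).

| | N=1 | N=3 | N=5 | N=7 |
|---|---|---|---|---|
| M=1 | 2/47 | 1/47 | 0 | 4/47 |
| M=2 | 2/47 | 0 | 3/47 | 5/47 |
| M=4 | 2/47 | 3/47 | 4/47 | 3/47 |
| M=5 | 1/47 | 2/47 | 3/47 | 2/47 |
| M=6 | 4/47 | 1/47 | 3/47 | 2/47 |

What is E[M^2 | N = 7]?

97/8

P(N = 7) = 16/47.
Σ M^2·P over the event = 1·(4/47) + 4·(5/47) + 16·(3/47) + 25·(2/47) + 36·(2/47) = 194/47.
E[M^2 | N = 7] = (194/47) / (16/47) = 97/8.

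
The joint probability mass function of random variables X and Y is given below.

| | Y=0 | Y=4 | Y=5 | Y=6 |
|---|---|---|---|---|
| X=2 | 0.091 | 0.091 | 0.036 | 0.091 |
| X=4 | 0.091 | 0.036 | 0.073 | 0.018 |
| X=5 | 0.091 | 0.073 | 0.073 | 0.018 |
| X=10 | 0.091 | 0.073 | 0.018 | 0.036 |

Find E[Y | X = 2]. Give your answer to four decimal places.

3.5275

P(X = 2) = 0.309.
Summing Y·P(X=x,Y=y) over the conditioning event gives 1.090.
E[Y | X = 2] = (1.090) / (0.309) = 3.5275.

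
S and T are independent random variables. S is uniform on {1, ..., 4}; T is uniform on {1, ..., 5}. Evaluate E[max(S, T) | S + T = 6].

4

P(S + T = 6) = 1/5.
Summing max(S,T)·P(x,y) over outcomes with S + T = 6 gives 4/5.
E[max(S, T) | S + T = 6] = (4/5) / (1/5) = 4.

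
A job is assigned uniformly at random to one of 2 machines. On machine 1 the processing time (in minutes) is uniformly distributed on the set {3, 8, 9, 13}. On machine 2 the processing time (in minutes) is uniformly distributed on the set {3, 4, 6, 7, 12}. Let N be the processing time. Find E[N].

E[N | machine 1] = (3+8+9+13)/4 = 33/4.
E[N | machine 2] = (3+4+6+7+12)/5 = 32/5.
By the law of total expectation,
E[N] = (1/2)·(33/4) + (1/2)·(32/5) = 293/40.

293/40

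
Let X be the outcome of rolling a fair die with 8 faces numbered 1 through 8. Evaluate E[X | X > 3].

6

Given X > 3, X is equally likely to be any of {4, 5, 6, 7, 8}.
E[X | X > 3] = (4 + 5 + 6 + 7 + 8) / 5 = 6.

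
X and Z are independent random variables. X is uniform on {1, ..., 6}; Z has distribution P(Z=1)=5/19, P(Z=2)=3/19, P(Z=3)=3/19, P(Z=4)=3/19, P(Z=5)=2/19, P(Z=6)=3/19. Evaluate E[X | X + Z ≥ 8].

P(X + Z ≥ 8) = 41/114.
Summing X·P(x,y) over outcomes with X + Z ≥ 8 gives 32/19.
E[X | X + Z ≥ 8] = (32/19) / (41/114) = 192/41.

192/41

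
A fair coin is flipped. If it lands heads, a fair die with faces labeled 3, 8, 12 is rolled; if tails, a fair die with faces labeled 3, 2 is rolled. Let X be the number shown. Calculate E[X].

E[X | heads] = (3+8+12)/3 = 23/3.
E[X | tails] = (3+2)/2 = 5/2.
E[X] = (1/2)·(23/3) + (1/2)·(5/2) = 61/12.

61/12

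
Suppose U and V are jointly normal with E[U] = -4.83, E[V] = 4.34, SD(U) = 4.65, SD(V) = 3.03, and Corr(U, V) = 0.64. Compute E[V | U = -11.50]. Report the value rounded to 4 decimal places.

1.5584

E[V | U=x] = μ_V + ρ(σ_V/σ_U)(x − μ_U) for jointly normal variables.
E[V | U=-11.50] = 4.34 + (0.64)·(3.03/4.65)·(-11.50 − (-4.83)) = 4.34 + (0.41703)·(-6.67) = 1.5584.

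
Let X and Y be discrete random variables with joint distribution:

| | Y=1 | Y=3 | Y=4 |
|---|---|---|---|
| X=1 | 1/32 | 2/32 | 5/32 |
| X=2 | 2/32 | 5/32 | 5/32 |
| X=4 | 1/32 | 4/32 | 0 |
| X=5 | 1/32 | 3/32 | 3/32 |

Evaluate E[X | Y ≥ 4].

P(Y ≥ 4) = 13/32.
Σ X·P over the event = 1·(5/32) + 2·(5/32) + 5·(3/32) = 15/16.
E[X | Y ≥ 4] = (15/16) / (13/32) = 30/13.

30/13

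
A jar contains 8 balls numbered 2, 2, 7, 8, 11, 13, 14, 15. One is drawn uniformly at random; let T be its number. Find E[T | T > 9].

53/4

P(T > 9) = 1/2.
Σ over the event: 11·1/8 + 13·1/8 + 14·1/8 + 15·1/8 = 53/8.
E[T | T > 9] = (53/8) / (1/2) = 53/4.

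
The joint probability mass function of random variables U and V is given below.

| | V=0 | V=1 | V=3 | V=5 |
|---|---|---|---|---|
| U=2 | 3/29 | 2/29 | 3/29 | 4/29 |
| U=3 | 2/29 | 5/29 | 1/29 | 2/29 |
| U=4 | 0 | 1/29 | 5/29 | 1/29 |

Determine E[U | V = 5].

18/7

P(V = 5) = 7/29.
Summing U·P(U=x,V=y) over the conditioning event gives 18/29.
E[U | V = 5] = (18/29) / (7/29) = 18/7.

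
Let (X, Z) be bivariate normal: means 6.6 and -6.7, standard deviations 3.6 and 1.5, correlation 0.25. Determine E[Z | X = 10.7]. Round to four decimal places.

-6.2729

E[Z | X=x] = μ_Z + ρ(σ_Z/σ_X)(x − μ_X) for jointly normal variables.
E[Z | X=10.7] = -6.7 + (0.25)·(1.5/3.6)·(10.7 − (6.6)) = -6.7 + (0.10417)·(4.1) = -6.2729.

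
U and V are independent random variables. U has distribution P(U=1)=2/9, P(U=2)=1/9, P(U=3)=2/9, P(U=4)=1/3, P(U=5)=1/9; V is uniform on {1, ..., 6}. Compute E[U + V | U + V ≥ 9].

105/11

P(U + V ≥ 9) = 11/54.
Summing (U+V)·P(x,y) over outcomes with U + V ≥ 9 gives 35/18.
E[U + V | U + V ≥ 9] = (35/18) / (11/54) = 105/11.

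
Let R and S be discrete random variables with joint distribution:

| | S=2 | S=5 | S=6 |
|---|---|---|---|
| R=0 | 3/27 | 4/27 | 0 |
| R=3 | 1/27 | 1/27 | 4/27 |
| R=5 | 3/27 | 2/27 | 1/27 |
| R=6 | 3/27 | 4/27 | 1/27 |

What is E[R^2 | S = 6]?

97/6

P(S = 6) = 2/9.
Σ R^2·P over the event = 9·(4/27) + 25·(1/27) + 36·(1/27) = 97/27.
E[R^2 | S = 6] = (97/27) / (2/9) = 97/6.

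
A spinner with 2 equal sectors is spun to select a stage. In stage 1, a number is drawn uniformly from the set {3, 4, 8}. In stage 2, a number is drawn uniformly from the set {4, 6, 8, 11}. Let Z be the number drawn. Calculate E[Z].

E[Z | stage 1] = (3+4+8)/3 = 5.
E[Z | stage 2] = (4+6+8+11)/4 = 29/4.
By the law of total expectation,
E[Z] = (1/2)·(5) + (1/2)·(29/4) = 49/8.

49/8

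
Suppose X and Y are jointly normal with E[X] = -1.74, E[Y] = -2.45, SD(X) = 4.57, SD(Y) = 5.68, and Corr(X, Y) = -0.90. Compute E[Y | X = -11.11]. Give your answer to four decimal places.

E[Y | X=x] = μ_Y + ρ(σ_Y/σ_X)(x − μ_X) for jointly normal variables.
E[Y | X=-11.11] = -2.45 + (-0.90)·(5.68/4.57)·(-11.11 − (-1.74)) = -2.45 + (-1.1186)·(-9.37) = 8.0313.

8.0313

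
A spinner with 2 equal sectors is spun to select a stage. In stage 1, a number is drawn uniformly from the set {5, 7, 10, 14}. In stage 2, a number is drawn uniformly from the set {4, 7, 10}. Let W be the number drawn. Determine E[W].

8

E[W | stage 1] = (5+7+10+14)/4 = 9.
E[W | stage 2] = (4+7+10)/3 = 7.
E[W] = (1/2)·(9) + (1/2)·(7) = 8.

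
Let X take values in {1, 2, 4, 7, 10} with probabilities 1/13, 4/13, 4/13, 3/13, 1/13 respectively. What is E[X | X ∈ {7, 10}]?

31/4

P(X ∈ {7, 10}) = 4/13.
Σ over the event: 7·3/13 + 10·1/13 = 31/13.
E[X | X ∈ {7, 10}] = (31/13) / (4/13) = 31/4.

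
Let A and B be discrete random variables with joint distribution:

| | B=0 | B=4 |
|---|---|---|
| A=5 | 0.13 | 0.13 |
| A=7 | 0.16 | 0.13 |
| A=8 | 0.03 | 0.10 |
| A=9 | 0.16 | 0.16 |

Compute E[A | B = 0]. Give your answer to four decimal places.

7.1875

P(B = 0) = 0.48.
Σ A·P over the event = 5·(0.13) + 7·(0.16) + 8·(0.03) + 9·(0.16) = 3.45.
E[A | B = 0] = (3.45) / (0.48) = 7.1875.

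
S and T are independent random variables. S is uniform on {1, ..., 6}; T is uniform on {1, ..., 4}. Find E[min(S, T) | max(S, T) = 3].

Outcomes with max(S, T) = 3: (1,3), (2,3), (3,1), (3,2), (3,3), each with probability 1/24.
E[min(S, T) | max(S, T) = 3] = (1 + 2 + 1 + 2 + 3) / 5 = 9/5.

9/5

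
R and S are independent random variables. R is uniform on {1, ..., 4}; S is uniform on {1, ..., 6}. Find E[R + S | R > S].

Outcomes with R > S: (2,1), (3,1), (3,2), (4,1), (4,2), (4,3), each with probability 1/24.
E[R + S | R > S] = (3 + 4 + 5 + 5 + 6 + 7) / 6 = 5.

5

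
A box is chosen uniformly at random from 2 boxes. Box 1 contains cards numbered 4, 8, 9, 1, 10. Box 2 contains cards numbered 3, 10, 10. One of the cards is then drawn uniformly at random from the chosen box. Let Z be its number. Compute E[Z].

E[Z | box 1] = (4+8+9+1+10)/5 = 32/5.
E[Z | box 2] = (3+10+10)/3 = 23/3.
E[Z] = (1/2)·(32/5) + (1/2)·(23/3) = 211/30.

211/30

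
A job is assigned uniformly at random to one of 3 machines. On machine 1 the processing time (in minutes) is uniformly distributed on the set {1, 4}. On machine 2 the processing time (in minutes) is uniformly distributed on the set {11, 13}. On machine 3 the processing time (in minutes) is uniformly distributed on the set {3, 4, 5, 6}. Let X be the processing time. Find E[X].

E[X | machine 1] = (1+4)/2 = 5/2.
E[X | machine 2] = (11+13)/2 = 12.
E[X | machine 3] = (3+4+5+6)/4 = 9/2.
By the law of total expectation,
E[X] = (1/3)·(5/2) + (1/3)·(12) + (1/3)·(9/2) = 19/3.

19/3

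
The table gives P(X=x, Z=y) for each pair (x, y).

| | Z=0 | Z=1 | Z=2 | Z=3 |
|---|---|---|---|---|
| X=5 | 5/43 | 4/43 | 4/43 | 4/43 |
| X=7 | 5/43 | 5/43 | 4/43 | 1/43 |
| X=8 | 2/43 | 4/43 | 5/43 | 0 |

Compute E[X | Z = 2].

88/13

P(Z = 2) = 13/43.
Σ X·P over the event = 5·(4/43) + 7·(4/43) + 8·(5/43) = 88/43.
E[X | Z = 2] = (88/43) / (13/43) = 88/13.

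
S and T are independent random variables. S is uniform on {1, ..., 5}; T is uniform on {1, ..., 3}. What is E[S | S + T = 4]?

Outcomes with S + T = 4: (1,3), (2,2), (3,1), each with probability 1/15.
E[S | S + T = 4] = (1 + 2 + 3) / 3 = 2.

2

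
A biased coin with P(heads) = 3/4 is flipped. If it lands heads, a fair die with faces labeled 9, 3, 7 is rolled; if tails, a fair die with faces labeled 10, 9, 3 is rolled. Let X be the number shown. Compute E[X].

E[X | heads] = (9+3+7)/3 = 19/3.
E[X | tails] = (10+9+3)/3 = 22/3.
By the law of total expectation,
E[X] = (3/4)·(19/3) + (1/4)·(22/3) = 79/12.

79/12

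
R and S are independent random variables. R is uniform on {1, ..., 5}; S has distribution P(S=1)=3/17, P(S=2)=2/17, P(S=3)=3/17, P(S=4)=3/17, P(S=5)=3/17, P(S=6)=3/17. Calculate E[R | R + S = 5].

P(R + S = 5) = 11/85.
Summing R·P(x,y) over outcomes with R + S = 5 gives 27/85.
E[R | R + S = 5] = (27/85) / (11/85) = 27/11.

27/11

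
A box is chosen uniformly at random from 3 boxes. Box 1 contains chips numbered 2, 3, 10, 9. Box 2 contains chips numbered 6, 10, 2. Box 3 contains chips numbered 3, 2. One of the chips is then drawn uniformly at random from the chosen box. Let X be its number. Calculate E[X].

29/6

E[X | box 1] = (2+3+10+9)/4 = 6.
E[X | box 2] = (6+10+2)/3 = 6.
E[X | box 3] = (3+2)/2 = 5/2.
E[X] = (1/3)·(6) + (1/3)·(6) + (1/3)·(5/2) = 29/6.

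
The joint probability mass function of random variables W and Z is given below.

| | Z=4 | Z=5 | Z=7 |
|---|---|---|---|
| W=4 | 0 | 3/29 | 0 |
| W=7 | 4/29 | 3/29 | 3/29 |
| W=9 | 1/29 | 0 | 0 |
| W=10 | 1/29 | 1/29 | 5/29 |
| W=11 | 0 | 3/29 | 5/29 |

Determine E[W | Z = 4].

P(Z = 4) = 6/29.
Σ W·P over the event = 7·(4/29) + 9·(1/29) + 10·(1/29) = 47/29.
E[W | Z = 4] = (47/29) / (6/29) = 47/6.

47/6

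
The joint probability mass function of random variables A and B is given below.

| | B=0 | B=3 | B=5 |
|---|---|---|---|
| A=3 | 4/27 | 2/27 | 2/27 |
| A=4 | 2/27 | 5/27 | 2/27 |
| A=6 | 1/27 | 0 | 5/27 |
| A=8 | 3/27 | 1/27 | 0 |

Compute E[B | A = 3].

P(A = 3) = 8/27.
Σ B·P over the event = 0·(4/27) + 3·(2/27) + 5·(2/27) = 16/27.
E[B | A = 3] = (16/27) / (8/27) = 2.

2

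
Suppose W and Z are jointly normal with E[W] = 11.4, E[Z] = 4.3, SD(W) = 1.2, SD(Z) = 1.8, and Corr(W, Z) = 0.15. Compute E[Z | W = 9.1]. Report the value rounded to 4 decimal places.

E[Z | W=x] = μ_Z + ρ(σ_Z/σ_W)(x − μ_W) for jointly normal variables.
E[Z | W=9.1] = 4.3 + (0.15)·(1.8/1.2)·(9.1 − (11.4)) = 4.3 + (0.225)·(-2.3) = 3.7825.

3.7825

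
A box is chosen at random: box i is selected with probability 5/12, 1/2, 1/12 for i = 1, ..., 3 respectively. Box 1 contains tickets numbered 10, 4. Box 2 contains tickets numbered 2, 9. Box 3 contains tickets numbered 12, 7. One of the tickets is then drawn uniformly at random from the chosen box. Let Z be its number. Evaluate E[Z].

155/24

E[Z | box 1] = (10+4)/2 = 7.
E[Z | box 2] = (2+9)/2 = 11/2.
E[Z | box 3] = (12+7)/2 = 19/2.
E[Z] = (5/12)·(7) + (1/2)·(11/2) + (1/12)·(19/2) = 155/24.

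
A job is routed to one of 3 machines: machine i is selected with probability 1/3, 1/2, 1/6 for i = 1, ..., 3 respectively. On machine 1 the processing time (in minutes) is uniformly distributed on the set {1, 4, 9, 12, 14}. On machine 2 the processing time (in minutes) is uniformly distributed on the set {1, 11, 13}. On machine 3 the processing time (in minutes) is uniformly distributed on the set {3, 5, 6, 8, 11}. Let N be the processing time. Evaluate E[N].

119/15

E[N | machine 1] = (1+4+9+12+14)/5 = 8.
E[N | machine 2] = (1+11+13)/3 = 25/3.
E[N | machine 3] = (3+5+6+8+11)/5 = 33/5.
By the law of total expectation,
E[N] = (1/3)·(8) + (1/2)·(25/3) + (1/6)·(33/5) = 119/15.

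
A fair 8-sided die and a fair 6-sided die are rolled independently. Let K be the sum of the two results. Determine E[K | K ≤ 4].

P(K ≤ 4) = 1/8.
Σ over the event: 2·1/48 + 3·1/24 + 4·1/16 = 5/12.
E[K | K ≤ 4] = (5/12) / (1/8) = 10/3.

10/3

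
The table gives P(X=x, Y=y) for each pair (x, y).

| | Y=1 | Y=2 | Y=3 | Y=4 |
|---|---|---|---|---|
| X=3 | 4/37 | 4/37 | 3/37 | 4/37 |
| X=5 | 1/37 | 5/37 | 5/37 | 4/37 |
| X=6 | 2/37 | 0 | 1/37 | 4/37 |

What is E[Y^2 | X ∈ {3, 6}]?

93/11

P(X ∈ {3, 6}) = 22/37.
Σ Y^2·P over the event = 1·(4/37) + 4·(4/37) + 9·(3/37) + 16·(4/37) + 1·(2/37) + 9·(1/37) + 16·(4/37) = 186/37.
E[Y^2 | X ∈ {3, 6}] = (186/37) / (22/37) = 93/11.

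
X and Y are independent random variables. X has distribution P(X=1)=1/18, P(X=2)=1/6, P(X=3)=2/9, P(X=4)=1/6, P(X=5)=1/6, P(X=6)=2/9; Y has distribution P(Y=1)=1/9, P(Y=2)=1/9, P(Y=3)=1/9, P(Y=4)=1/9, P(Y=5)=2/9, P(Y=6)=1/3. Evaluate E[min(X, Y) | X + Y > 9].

P(X + Y > 9) = 8/27.
Summing min(X,Y)·P(x,y) over outcomes with X + Y > 9 gives 239/162.
E[min(X, Y) | X + Y > 9] = (239/162) / (8/27) = 239/48.

239/48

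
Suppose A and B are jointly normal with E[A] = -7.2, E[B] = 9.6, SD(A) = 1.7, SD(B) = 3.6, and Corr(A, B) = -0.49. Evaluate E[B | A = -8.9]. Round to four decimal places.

The regression of B on A has slope ρ·σ_B/σ_A and passes through (μ_A, μ_B).
E[B | A=-8.9] = 9.6 + (-0.49)·(3.6/1.7)·(-8.9 − (-7.2)) = 9.6 + (-1.03765)·(-1.7) = 11.3640.

11.3640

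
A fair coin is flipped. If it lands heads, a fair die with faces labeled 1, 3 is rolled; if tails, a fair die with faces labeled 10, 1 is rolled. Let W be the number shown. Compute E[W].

15/4

E[W | heads] = (1+3)/2 = 2.
E[W | tails] = (10+1)/2 = 11/2.
By the law of total expectation,
E[W] = (1/2)·(2) + (1/2)·(11/2) = 15/4.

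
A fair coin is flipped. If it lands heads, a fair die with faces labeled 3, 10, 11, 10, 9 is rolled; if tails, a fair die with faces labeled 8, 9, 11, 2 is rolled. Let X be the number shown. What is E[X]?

161/20

E[X | heads] = (3+10+11+10+9)/5 = 43/5.
E[X | tails] = (8+9+11+2)/4 = 15/2.
E[X] = (1/2)·(43/5) + (1/2)·(15/2) = 161/20.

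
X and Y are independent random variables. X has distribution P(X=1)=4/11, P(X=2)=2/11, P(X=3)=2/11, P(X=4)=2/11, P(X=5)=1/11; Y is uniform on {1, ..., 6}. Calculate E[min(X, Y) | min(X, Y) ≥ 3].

P(min(X, Y) ≥ 3) = 10/33.
Summing min(X,Y)·P(x,y) over outcomes with min(X, Y) ≥ 3 gives 71/66.
E[min(X, Y) | min(X, Y) ≥ 3] = (71/66) / (10/33) = 71/20.

71/20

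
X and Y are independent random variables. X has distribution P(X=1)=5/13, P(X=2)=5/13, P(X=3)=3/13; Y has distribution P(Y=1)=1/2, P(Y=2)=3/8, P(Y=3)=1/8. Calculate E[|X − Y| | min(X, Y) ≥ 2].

P(min(X, Y) ≥ 2) = 4/13.
Summing |X−Y|·P(x,y) over outcomes with min(X, Y) ≥ 2 gives 7/52.
E[|X − Y| | min(X, Y) ≥ 2] = (7/52) / (4/13) = 7/16.

7/16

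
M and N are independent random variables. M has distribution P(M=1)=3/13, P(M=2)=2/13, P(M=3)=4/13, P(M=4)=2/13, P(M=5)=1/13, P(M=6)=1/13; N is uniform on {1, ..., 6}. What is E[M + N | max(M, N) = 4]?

107/17

P(max(M, N) = 4) = 17/78.
Summing (M+N)·P(x,y) over outcomes with max(M, N) = 4 gives 107/78.
E[M + N | max(M, N) = 4] = (107/78) / (17/78) = 107/17.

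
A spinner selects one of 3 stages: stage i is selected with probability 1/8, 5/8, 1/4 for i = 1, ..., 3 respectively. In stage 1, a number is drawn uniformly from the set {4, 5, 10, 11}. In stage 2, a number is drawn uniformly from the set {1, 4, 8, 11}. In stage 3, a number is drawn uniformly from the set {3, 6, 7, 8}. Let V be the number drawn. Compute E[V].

99/16

E[V | stage 1] = (4+5+10+11)/4 = 15/2.
E[V | stage 2] = (1+4+8+11)/4 = 6.
E[V | stage 3] = (3+6+7+8)/4 = 6.
By the law of total expectation,
E[V] = (1/8)·(15/2) + (5/8)·(6) + (1/4)·(6) = 99/16.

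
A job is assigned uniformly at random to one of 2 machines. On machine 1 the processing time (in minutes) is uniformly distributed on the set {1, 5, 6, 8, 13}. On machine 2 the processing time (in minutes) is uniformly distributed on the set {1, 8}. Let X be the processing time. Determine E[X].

E[X | machine 1] = (1+5+6+8+13)/5 = 33/5.
E[X | machine 2] = (1+8)/2 = 9/2.
E[X] = (1/2)·(33/5) + (1/2)·(9/2) = 111/20.

111/20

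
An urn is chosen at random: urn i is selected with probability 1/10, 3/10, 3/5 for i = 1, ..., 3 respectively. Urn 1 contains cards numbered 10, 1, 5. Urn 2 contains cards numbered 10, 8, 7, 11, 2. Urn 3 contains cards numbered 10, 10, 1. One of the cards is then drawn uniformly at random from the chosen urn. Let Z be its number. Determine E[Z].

E[Z | urn 1] = (10+1+5)/3 = 16/3.
E[Z | urn 2] = (10+8+7+11+2)/5 = 38/5.
E[Z | urn 3] = (10+10+1)/3 = 7.
E[Z] = (1/10)·(16/3) + (3/10)·(38/5) + (3/5)·(7) = 526/75.

526/75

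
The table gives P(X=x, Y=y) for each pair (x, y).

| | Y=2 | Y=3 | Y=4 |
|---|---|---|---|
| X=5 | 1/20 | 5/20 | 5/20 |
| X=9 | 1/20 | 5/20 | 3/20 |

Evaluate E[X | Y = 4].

13/2

P(Y = 4) = 2/5.
Σ X·P over the event = 5·(5/20) + 9·(3/20) = 13/5.
E[X | Y = 4] = (13/5) / (2/5) = 13/2.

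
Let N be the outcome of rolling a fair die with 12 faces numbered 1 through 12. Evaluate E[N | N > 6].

Given N > 6, N is equally likely to be any of {7, 8, 9, 10, 11, 12}.
E[N | N > 6] = (7 + 8 + 9 + 10 + 11 + 12) / 6 = 19/2.

19/2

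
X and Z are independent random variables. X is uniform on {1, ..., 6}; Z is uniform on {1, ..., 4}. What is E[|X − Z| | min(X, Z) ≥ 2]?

P(min(X, Z) ≥ 2) = 5/8.
Summing |X−Z|·P(x,y) over outcomes with min(X, Z) ≥ 2 gives 23/24.
E[|X − Z| | min(X, Z) ≥ 2] = (23/24) / (5/8) = 23/15.

23/15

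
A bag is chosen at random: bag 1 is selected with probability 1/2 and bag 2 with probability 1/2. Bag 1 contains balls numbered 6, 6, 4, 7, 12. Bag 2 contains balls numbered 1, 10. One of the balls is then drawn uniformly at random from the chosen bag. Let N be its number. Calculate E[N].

E[N | bag 1] = (6+6+4+7+12)/5 = 7.
E[N | bag 2] = (1+10)/2 = 11/2.
By the law of total expectation,
E[N] = (1/2)·(7) + (1/2)·(11/2) = 25/4.

25/4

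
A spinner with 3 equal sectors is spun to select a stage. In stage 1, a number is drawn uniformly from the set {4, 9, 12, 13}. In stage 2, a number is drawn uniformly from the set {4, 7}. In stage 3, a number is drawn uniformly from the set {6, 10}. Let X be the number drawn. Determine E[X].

E[X | stage 1] = (4+9+12+13)/4 = 19/2.
E[X | stage 2] = (4+7)/2 = 11/2.
E[X | stage 3] = (6+10)/2 = 8.
By the law of total expectation,
E[X] = (1/3)·(19/2) + (1/3)·(11/2) + (1/3)·(8) = 23/3.

23/3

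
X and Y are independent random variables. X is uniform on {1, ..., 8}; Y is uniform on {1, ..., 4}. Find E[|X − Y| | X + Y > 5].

35/11

P(X + Y > 5) = 11/16.
Summing |X−Y|·P(x,y) over outcomes with X + Y > 5 gives 35/16.
E[|X − Y| | X + Y > 5] = (35/16) / (11/16) = 35/11.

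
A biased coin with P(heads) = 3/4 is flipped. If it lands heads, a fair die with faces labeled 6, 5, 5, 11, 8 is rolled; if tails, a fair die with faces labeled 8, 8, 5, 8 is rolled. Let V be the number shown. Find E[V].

E[V | heads] = (6+5+5+11+8)/5 = 7.
E[V | tails] = (8+8+5+8)/4 = 29/4.
By the law of total expectation,
E[V] = (3/4)·(7) + (1/4)·(29/4) = 113/16.

113/16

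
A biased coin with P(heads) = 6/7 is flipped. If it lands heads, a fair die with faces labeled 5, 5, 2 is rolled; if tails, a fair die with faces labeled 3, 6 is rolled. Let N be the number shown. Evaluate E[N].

E[N | heads] = (5+5+2)/3 = 4.
E[N | tails] = (3+6)/2 = 9/2.
By the law of total expectation,
E[N] = (6/7)·(4) + (1/7)·(9/2) = 57/14.

57/14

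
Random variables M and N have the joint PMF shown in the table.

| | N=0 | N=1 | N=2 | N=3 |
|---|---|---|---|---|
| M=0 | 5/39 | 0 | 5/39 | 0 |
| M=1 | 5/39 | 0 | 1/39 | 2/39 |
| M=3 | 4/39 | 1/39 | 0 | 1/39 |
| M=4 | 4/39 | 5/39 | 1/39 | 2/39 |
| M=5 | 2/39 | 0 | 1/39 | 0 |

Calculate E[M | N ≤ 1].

33/13

P(N ≤ 1) = 2/3.
Σ M·P over the event = 0·(5/39) + 1·(5/39) + 3·(4/39) + 3·(1/39) + 4·(4/39) + 4·(5/39) + 5·(2/39) = 22/13.
E[M | N ≤ 1] = (22/13) / (2/3) = 33/13.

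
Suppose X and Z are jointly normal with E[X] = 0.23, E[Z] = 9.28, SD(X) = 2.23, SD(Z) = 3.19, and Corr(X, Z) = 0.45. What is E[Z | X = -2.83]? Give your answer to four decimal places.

7.3102

E[Z | X=x] = μ_Z + ρ(σ_Z/σ_X)(x − μ_X) for jointly normal variables.
E[Z | X=-2.83] = 9.28 + (0.45)·(3.19/2.23)·(-2.83 − (0.23)) = 9.28 + (0.64372)·(-3.06) = 7.3102.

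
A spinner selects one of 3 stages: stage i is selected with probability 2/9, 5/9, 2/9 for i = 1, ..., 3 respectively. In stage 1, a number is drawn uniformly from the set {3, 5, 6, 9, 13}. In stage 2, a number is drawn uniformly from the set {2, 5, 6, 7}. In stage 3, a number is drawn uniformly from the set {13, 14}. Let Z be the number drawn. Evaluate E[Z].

332/45

E[Z | stage 1] = (3+5+6+9+13)/5 = 36/5.
E[Z | stage 2] = (2+5+6+7)/4 = 5.
E[Z | stage 3] = (13+14)/2 = 27/2.
By the law of total expectation,
E[Z] = (2/9)·(36/5) + (5/9)·(5) + (2/9)·(27/2) = 332/45.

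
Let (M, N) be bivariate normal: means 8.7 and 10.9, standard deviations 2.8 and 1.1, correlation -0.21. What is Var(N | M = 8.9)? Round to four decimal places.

1.1566

Var(N | M=x) = (1 − ρ²)·σ_N².
Var(N | M=8.9) = (1.1)²·(1 − (-0.21)²) = 1.21·0.9559 = 1.1566.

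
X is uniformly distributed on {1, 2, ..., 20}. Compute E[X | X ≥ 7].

P(X ≥ 7) = 7/10.
E[X | X ≥ 7] = (189/20) / (7/10) = 27/2.

27/2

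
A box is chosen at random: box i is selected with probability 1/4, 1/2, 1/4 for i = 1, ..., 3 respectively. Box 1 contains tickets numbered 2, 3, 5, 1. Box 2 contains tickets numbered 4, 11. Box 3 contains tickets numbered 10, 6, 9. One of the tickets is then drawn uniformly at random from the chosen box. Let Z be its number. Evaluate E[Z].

E[Z | box 1] = (2+3+5+1)/4 = 11/4.
E[Z | box 2] = (4+11)/2 = 15/2.
E[Z | box 3] = (10+6+9)/3 = 25/3.
E[Z] = (1/4)·(11/4) + (1/2)·(15/2) + (1/4)·(25/3) = 313/48.

313/48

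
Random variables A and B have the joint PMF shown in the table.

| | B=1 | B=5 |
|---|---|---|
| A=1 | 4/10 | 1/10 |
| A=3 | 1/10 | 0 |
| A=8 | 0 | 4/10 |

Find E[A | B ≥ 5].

P(B ≥ 5) = 1/2.
Σ A·P over the event = 1·(1/10) + 8·(4/10) = 33/10.
E[A | B ≥ 5] = (33/10) / (1/2) = 33/5.

33/5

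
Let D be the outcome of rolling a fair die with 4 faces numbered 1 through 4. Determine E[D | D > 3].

Given D > 3, D is equally likely to be any of {4}.
E[D | D > 3] = (4) / 1 = 4.

4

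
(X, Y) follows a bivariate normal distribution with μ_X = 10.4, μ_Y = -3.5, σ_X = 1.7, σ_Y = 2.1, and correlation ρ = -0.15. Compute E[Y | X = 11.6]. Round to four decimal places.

-3.7224

For a bivariate normal, E[Y | X=x] = μ_Y + ρ·(σ_Y/σ_X)·(x − μ_X).
E[Y | X=11.6] = -3.5 + (-0.15)·(2.1/1.7)·(11.6 − (10.4)) = -3.5 + (-0.185294)·(1.2) = -3.7224.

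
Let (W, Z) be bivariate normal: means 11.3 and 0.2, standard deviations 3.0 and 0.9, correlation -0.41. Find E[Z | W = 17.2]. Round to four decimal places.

The regression of Z on W has slope ρ·σ_Z/σ_W and passes through (μ_W, μ_Z).
E[Z | W=17.2] = 0.2 + (-0.41)·(0.9/3.0)·(17.2 − (11.3)) = 0.2 + (-0.123)·(5.9) = -0.5257.

-0.5257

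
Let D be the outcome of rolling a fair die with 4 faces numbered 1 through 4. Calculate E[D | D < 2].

Given D < 2, D is equally likely to be any of {1}.
E[D | D < 2] = (1) / 1 = 1.

1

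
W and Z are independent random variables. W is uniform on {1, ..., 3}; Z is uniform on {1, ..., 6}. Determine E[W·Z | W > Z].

Outcomes with W > Z: (2,1), (3,1), (3,2), each with probability 1/18.
E[W·Z | W > Z] = (2 + 3 + 6) / 3 = 11/3.

11/3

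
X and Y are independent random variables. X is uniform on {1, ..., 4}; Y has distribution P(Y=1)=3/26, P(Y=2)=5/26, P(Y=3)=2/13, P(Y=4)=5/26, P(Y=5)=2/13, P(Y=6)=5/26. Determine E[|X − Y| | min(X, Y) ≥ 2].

P(min(X, Y) ≥ 2) = 69/104.
Summing |X−Y|·P(x,y) over outcomes with min(X, Y) ≥ 2 gives 107/104.
E[|X − Y| | min(X, Y) ≥ 2] = (107/104) / (69/104) = 107/69.

107/69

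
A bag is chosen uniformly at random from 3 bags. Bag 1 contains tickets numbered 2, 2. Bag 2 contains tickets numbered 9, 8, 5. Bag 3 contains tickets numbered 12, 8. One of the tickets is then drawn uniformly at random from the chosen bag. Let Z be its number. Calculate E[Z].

E[Z | bag 1] = (2+2)/2 = 2.
E[Z | bag 2] = (9+8+5)/3 = 22/3.
E[Z | bag 3] = (12+8)/2 = 10.
By the law of total expectation,
E[Z] = (1/3)·(2) + (1/3)·(22/3) + (1/3)·(10) = 58/9.

58/9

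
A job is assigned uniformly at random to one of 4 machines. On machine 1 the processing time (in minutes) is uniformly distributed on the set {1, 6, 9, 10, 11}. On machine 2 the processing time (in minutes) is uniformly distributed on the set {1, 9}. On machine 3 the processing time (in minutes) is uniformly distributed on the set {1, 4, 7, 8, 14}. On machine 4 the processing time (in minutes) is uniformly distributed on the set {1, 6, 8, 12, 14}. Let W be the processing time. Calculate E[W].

E[W | machine 1] = (1+6+9+10+11)/5 = 37/5.
E[W | machine 2] = (1+9)/2 = 5.
E[W | machine 3] = (1+4+7+8+14)/5 = 34/5.
E[W | machine 4] = (1+6+8+12+14)/5 = 41/5.
E[W] = (1/4)·(37/5) + (1/4)·(5) + (1/4)·(34/5) + (1/4)·(41/5) = 137/20.

137/20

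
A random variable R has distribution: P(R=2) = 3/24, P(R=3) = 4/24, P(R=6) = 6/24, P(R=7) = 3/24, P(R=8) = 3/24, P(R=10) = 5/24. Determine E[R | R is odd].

P(R is odd) = 7/24.
Σ over the event: 3·1/6 + 7·1/8 = 11/8.
E[R | R is odd] = (11/8) / (7/24) = 33/7.

33/7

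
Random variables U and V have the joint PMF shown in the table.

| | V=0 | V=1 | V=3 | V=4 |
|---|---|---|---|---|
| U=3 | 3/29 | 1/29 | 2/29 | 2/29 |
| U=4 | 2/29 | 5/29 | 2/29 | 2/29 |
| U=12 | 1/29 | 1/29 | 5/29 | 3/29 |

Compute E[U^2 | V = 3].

P(V = 3) = 9/29.
Summing U^2·P(U=x,V=y) over the conditioning event gives 770/29.
E[U^2 | V = 3] = (770/29) / (9/29) = 770/9.

770/9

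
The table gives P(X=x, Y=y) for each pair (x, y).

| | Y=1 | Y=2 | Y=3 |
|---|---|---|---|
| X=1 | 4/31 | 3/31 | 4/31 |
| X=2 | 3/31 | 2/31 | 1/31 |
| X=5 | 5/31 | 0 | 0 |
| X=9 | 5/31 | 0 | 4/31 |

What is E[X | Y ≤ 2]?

87/22

P(Y ≤ 2) = 22/31.
Summing X·P(X=x,Y=y) over the conditioning event gives 87/31.
E[X | Y ≤ 2] = (87/31) / (22/31) = 87/22.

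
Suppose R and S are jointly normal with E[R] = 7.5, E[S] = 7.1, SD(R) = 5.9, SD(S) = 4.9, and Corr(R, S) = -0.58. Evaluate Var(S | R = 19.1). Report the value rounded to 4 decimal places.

For a bivariate normal, Var(S | R=x) = σ_S²(1 − ρ²).
Var(S | R=19.1) = (4.9)²·(1 − (-0.58)²) = 24.01·0.6636 = 15.9330.

15.9330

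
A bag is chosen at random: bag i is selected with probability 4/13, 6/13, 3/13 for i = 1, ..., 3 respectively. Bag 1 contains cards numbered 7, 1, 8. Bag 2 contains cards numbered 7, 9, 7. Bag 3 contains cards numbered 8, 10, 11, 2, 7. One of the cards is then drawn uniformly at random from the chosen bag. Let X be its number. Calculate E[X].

104/15

E[X | bag 1] = (7+1+8)/3 = 16/3.
E[X | bag 2] = (7+9+7)/3 = 23/3.
E[X | bag 3] = (8+10+11+2+7)/5 = 38/5.
By the law of total expectation,
E[X] = (4/13)·(16/3) + (6/13)·(23/3) + (3/13)·(38/5) = 104/15.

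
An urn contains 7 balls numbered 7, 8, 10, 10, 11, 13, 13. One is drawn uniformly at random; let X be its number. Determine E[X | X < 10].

P(X < 10) = 2/7.
Σ over the event: 7·1/7 + 8·1/7 = 15/7.
E[X | X < 10] = (15/7) / (2/7) = 15/2.

15/2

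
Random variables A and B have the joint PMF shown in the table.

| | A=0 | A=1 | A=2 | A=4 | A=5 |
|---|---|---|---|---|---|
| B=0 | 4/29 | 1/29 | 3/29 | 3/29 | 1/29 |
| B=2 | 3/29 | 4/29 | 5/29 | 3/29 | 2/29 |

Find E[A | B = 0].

P(B = 0) = 12/29.
Σ A·P over the event = 0·(4/29) + 1·(1/29) + 2·(3/29) + 4·(3/29) + 5·(1/29) = 24/29.
E[A | B = 0] = (24/29) / (12/29) = 2.

2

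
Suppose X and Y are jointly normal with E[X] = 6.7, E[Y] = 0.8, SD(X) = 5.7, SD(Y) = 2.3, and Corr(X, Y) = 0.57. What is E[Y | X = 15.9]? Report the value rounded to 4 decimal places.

2.9160

The regression of Y on X has slope ρ·σ_Y/σ_X and passes through (μ_X, μ_Y).
E[Y | X=15.9] = 0.8 + (0.57)·(2.3/5.7)·(15.9 − (6.7)) = 0.8 + (0.23)·(9.2) = 2.9160.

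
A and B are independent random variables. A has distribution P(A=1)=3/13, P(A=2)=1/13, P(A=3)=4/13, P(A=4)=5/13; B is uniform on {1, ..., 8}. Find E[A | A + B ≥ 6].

117/38

P(A + B ≥ 6) = 19/26.
Summing A·P(x,y) over outcomes with A + B ≥ 6 gives 9/4.
E[A | A + B ≥ 6] = (9/4) / (19/26) = 117/38.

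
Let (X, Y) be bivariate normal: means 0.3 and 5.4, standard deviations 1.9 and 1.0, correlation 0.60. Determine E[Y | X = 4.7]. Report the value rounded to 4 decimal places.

6.7895

The regression of Y on X has slope ρ·σ_Y/σ_X and passes through (μ_X, μ_Y).
E[Y | X=4.7] = 5.4 + (0.60)·(1.0/1.9)·(4.7 − (0.3)) = 5.4 + (0.31579)·(4.4) = 6.7895.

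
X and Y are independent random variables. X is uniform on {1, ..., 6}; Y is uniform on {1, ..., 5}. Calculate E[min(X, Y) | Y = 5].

Outcomes with Y = 5: (1,5), (2,5), (3,5), (4,5), (5,5), (6,5), each with probability 1/30.
E[min(X, Y) | Y = 5] = (1 + 2 + 3 + 4 + 5 + 5) / 6 = 10/3.

10/3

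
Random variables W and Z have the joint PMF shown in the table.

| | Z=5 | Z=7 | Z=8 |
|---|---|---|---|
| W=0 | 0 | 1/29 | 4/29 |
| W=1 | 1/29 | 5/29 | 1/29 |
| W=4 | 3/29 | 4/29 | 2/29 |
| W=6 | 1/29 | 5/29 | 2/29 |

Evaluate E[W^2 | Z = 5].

17

P(Z = 5) = 5/29.
Σ W^2·P over the event = 1·(1/29) + 16·(3/29) + 36·(1/29) = 85/29.
E[W^2 | Z = 5] = (85/29) / (5/29) = 17.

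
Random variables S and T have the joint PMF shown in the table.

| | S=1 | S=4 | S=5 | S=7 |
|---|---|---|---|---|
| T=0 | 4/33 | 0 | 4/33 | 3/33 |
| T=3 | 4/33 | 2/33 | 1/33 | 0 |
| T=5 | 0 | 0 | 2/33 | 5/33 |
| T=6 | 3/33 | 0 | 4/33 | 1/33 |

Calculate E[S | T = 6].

15/4

P(T = 6) = 8/33.
Summing S·P(S=x,T=y) over the conditioning event gives 10/11.
E[S | T = 6] = (10/11) / (8/33) = 15/4.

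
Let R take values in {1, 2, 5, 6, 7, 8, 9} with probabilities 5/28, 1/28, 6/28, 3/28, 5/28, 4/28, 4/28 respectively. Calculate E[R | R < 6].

P(R < 6) = 3/7.
Σ over the event: 1·5/28 + 2·1/28 + 5·3/14 = 37/28.
E[R | R < 6] = (37/28) / (3/7) = 37/12.

37/12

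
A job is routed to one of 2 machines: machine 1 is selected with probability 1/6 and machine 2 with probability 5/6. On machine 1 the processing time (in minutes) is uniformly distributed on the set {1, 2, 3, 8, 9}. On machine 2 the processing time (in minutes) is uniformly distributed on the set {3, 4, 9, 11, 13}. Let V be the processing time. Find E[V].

E[V | machine 1] = (1+2+3+8+9)/5 = 23/5.
E[V | machine 2] = (3+4+9+11+13)/5 = 8.
E[V] = (1/6)·(23/5) + (5/6)·(8) = 223/30.

223/30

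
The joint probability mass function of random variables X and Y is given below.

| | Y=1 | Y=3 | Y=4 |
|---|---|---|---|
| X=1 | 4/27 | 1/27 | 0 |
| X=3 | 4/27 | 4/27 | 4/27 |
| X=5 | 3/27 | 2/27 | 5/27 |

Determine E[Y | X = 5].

P(X = 5) = 10/27.
Σ Y·P over the event = 1·(3/27) + 3·(2/27) + 4·(5/27) = 29/27.
E[Y | X = 5] = (29/27) / (10/27) = 29/10.

29/10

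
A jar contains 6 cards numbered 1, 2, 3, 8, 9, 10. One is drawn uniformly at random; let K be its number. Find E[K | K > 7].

P(K > 7) = 1/2.
Σ over the event: 8·1/6 + 9·1/6 + 10·1/6 = 9/2.
E[K | K > 7] = (9/2) / (1/2) = 9.

9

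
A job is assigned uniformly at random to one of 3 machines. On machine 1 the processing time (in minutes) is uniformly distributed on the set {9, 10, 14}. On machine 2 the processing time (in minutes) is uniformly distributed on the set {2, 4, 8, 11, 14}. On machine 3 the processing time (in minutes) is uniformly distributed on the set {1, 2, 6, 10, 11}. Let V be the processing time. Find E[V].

124/15

E[V | machine 1] = (9+10+14)/3 = 11.
E[V | machine 2] = (2+4+8+11+14)/5 = 39/5.
E[V | machine 3] = (1+2+6+10+11)/5 = 6.
E[V] = (1/3)·(11) + (1/3)·(39/5) + (1/3)·(6) = 124/15.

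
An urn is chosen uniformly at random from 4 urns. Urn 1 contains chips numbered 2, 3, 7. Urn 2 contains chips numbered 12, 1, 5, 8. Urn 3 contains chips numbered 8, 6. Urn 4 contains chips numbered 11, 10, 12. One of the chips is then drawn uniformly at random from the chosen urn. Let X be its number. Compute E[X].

57/8

E[X | urn 1] = (2+3+7)/3 = 4.
E[X | urn 2] = (12+1+5+8)/4 = 13/2.
E[X | urn 3] = (8+6)/2 = 7.
E[X | urn 4] = (11+10+12)/3 = 11.
By the law of total expectation,
E[X] = (1/4)·(4) + (1/4)·(13/2) + (1/4)·(7) + (1/4)·(11) = 57/8.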